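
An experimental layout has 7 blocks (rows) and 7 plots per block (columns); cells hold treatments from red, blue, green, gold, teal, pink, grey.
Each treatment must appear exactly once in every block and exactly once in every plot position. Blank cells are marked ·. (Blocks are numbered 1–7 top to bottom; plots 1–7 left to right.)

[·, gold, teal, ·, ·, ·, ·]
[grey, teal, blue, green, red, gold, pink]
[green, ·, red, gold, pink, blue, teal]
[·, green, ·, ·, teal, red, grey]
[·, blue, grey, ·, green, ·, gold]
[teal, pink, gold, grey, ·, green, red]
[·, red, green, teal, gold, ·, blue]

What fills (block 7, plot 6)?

Block 1, plot 7: block 1 has {gold, teal} and plot 7 has {red, blue, gold, teal, pink, grey}, leaving only green.
Block 3, plot 2: block 3 has {red, blue, green, gold, teal, pink} and plot 2 has {red, blue, green, gold, teal, pink}, leaving only grey.
Block 4, plot 3: block 4 has {red, green, teal, grey} and plot 3 has {red, blue, green, gold, teal, grey}, leaving only pink.
Block 4, plot 4: block 4 has {red, green, teal, pink, grey} and plot 4 has {green, gold, teal, grey}, leaving only blue.
Block 4, plot 1: block 4 has {red, blue, green, teal, pink, grey} and plot 1 has {green, teal, grey}, leaving only gold.
Block 6, plot 5: block 6 has {red, green, gold, teal, pink, grey} and plot 5 has {red, green, gold, teal, pink}, leaving only blue.
Block 1, plot 5: block 1 has {green, gold, teal} and plot 5 has {red, blue, green, gold, teal, pink}, leaving only grey.
Block 1, plot 6: block 1 has {green, gold, teal, grey} and plot 6 has {red, blue, green, gold}, leaving only pink.
Block 7 already has {red, blue, green, gold, teal} and plot 6 already has {red, blue, green, gold, pink}, so block 7, plot 6 must be grey.

grey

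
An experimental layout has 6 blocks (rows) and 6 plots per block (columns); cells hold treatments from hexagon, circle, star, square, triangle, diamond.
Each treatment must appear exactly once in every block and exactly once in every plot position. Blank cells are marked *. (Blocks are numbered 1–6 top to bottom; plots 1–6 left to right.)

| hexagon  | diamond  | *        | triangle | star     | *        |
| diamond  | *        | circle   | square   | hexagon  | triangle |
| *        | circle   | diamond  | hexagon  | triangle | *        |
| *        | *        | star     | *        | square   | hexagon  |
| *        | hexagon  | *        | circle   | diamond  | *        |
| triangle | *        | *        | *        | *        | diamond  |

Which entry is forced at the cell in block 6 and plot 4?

star

Block 6 already has {triangle, diamond} and plot 4 already has {hexagon, circle, square, triangle}, so block 6, plot 4 must be star.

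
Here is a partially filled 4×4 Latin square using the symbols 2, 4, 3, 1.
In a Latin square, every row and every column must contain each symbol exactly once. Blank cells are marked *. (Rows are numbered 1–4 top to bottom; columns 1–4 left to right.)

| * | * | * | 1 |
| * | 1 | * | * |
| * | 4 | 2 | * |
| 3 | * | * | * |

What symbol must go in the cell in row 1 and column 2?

Row 3, column 1: row 3 has {2, 4} and column 1 has {3}, leaving only 1.
Row 3, column 4: row 3 has {2, 4, 1} and column 4 has {1}, leaving only 3.
Row 4, column 2: row 4 has {3} and column 2 has {4, 1}, leaving only 2.
Row 1 already has {1} and column 2 already has {2, 4, 1}, so row 1, column 2 must be 3.

3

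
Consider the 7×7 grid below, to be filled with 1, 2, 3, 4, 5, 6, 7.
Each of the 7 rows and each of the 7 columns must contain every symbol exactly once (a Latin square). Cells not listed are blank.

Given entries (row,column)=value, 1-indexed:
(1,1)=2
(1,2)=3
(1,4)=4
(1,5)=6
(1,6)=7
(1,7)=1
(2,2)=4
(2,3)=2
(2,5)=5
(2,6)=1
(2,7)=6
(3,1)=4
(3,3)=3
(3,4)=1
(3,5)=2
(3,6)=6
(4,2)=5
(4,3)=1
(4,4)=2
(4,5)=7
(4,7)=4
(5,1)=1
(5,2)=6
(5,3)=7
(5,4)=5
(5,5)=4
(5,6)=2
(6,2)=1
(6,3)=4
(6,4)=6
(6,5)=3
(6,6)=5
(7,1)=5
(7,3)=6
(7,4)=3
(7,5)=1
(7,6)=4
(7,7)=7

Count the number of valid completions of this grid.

1

Row 1, column 3: eliminating its row and column leaves {5}.
Row 2, column 1: eliminating its row and column leaves {3, 7}.
Row 2, column 4: eliminating its row and column leaves {7}.
Row 3, column 2: eliminating its row and column leaves {7}.
Row 3, column 7: eliminating its row and column leaves {5}.
Row 4, column 1: eliminating its row and column leaves {3, 6}.
Row 4, column 6: eliminating its row and column leaves {3}.
Row 5, column 7: eliminating its row and column leaves {3}.
Row 6, column 1: eliminating its row and column leaves {7}.
Row 6, column 7: eliminating its row and column leaves {2}.
Row 7, column 2: eliminating its row and column leaves {2}.
Only one assignment across all blanks avoids any row or column repeat, giving 1 completion.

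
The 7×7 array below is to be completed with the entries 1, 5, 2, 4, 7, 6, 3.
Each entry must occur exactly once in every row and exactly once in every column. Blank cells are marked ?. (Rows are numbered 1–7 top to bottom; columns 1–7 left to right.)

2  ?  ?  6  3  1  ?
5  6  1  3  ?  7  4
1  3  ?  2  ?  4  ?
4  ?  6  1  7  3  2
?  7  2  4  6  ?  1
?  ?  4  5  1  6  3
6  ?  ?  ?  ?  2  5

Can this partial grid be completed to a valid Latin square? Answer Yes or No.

No row or column among the givens repeats a symbol, and propagating forced cells runs into no contradiction.
One valid completion exists (for instance, 2 4 5 6 3 1 7 / 5 6 1 3 2 7 4 / 1 3 7 2 5 4 6 / 4 5 6 1 7 3 2 / 3 7 2 4 6 5 1 / 7 2 4 5 1 6 3 / 6 1 3 7 4 2 5).

Yes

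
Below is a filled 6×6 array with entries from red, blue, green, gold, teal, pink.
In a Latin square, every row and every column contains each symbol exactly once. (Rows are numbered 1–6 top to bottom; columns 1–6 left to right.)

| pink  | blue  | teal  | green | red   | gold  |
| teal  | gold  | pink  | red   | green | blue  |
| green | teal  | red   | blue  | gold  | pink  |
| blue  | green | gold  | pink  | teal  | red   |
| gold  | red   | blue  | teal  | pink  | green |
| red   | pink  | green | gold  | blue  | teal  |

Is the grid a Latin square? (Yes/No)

Each row is a permutation of the 6 symbols, and so is each column.

Yes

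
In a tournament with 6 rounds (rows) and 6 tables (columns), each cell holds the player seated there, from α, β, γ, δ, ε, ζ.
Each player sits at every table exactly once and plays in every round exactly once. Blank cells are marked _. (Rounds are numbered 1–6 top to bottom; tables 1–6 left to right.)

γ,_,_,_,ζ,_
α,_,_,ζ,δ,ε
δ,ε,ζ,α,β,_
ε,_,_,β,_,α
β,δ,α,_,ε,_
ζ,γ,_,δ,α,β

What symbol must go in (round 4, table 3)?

δ

Round 1, table 4: round 1 has {γ, ζ} and table 4 has {α, β, δ, ζ}, leaving only ε.
Round 1, table 6: round 1 has {γ, ε, ζ} and table 6 has {α, β, ε}, leaving only δ.
Round 1, table 3: round 1 has {γ, δ, ε, ζ} and table 3 has {α, ζ}, leaving only β.
Round 1, table 2: round 1 has {β, γ, δ, ε, ζ} and table 2 has {γ, δ, ε}, leaving only α.
Round 2, table 2: round 2 has {α, δ, ε, ζ} and table 2 has {α, γ, δ, ε}, leaving only β.
Round 2, table 3: round 2 has {α, β, δ, ε, ζ} and table 3 has {α, β, ζ}, leaving only γ.
Round 4 already has {α, β, ε} and table 3 already has {α, β, γ, ζ}, so round 4, table 3 must be δ.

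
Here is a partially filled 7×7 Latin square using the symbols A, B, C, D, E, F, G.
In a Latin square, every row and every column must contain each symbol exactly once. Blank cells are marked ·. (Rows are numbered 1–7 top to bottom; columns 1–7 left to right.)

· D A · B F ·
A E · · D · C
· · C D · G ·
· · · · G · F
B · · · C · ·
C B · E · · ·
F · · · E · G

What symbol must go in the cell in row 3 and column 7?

B

Row 1, column 7: row 1 has {A, B, D, F} and column 7 has {C, F, G}, leaving only E.
Row 1, column 1: row 1 has {A, B, D, E, F} and column 1 has {A, B, C, F}, leaving only G.
Row 1, column 4: row 1 has {A, B, D, E, F, G} and column 4 has {D, E}, leaving only C.
Row 2, column 6: row 2 has {A, C, D, E} and column 6 has {F, G}, leaving only B.
Row 3, column 1: row 3 has {C, D, G} and column 1 has {A, B, C, F, G}, leaving only E.
Row 4, column 1: row 4 has {F, G} and column 1 has {A, B, C, E, F, G}, leaving only D.
Row 3, column 7 is narrowed to {A, B}.
If it were A, then row 3, column 5 would be left with no valid symbol.
So row 3, column 7 must be B.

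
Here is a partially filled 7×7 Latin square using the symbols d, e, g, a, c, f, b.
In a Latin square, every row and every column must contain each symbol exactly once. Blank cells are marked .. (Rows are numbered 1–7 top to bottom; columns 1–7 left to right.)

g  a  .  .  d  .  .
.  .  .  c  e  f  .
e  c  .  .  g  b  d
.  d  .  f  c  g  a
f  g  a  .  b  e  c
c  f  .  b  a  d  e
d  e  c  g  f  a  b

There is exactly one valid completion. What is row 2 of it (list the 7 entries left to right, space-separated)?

a b d c e f g

Row 2, column 2: row 2 has {e, c, f} and column 2 has {d, e, g, a, c, f}, leaving only b.
Row 2, column 1: row 2 has {e, c, f, b} and column 1 has {d, e, g, c, f}, leaving only a.
Row 2, column 7: row 2 has {e, a, c, f, b} and column 7 has {d, e, a, c, b}, leaving only g.
Row 2, column 3: row 2 has {e, g, a, c, f, b} and column 3 has {a, c}, leaving only d.
So row 2 reads: a b d c e f g.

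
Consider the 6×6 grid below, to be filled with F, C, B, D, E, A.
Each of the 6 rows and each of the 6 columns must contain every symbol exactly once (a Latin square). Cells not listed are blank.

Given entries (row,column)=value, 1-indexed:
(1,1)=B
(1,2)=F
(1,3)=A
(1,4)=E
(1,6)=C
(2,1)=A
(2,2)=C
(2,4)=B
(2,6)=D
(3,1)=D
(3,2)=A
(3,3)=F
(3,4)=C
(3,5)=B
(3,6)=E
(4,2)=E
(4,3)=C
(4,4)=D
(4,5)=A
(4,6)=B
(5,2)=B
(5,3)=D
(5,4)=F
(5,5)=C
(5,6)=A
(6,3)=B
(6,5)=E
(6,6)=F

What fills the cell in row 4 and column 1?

Row 4 already has {C, B, D, E, A} and column 1 already has {B, D, A}, so row 4, column 1 must be F.

F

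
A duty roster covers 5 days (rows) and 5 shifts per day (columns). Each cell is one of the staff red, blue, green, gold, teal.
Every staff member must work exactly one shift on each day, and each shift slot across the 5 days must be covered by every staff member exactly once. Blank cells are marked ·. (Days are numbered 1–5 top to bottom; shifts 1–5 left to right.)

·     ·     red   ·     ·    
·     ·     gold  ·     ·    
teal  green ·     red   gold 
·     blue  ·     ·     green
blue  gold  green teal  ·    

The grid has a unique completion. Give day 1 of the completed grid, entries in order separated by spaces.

Day 1, shift 2: day 1 has {red} and shift 2 has {blue, green, gold}, leaving only teal.
Day 1, shift 5: day 1 has {red, teal} and shift 5 has {green, gold}, leaving only blue.
Day 2, shift 2: day 2 has {gold} and shift 2 has {blue, green, gold, teal}, leaving only red.
Day 2, shift 1: day 2 has {red, gold} and shift 1 has {blue, teal}, leaving only green.
Day 1, shift 1: day 1 has {red, blue, teal} and shift 1 has {blue, green, teal}, leaving only gold.
Day 1, shift 4: day 1 has {red, blue, gold, teal} and shift 4 has {red, teal}, leaving only green.
So day 1 reads: gold teal red green blue.

gold teal red green blue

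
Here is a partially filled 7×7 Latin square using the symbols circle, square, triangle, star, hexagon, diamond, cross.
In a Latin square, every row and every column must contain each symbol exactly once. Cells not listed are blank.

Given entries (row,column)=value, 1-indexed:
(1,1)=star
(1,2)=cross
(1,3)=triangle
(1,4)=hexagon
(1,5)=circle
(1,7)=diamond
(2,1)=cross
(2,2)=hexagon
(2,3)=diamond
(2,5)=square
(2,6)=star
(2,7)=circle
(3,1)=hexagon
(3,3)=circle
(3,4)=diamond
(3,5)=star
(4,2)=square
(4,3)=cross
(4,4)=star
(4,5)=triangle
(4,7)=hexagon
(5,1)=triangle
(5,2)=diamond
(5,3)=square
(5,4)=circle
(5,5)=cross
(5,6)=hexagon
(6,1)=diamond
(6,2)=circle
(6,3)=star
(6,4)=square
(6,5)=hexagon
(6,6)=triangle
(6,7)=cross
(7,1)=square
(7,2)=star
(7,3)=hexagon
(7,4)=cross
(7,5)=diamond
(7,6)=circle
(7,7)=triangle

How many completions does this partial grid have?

Row 1, column 6: eliminating its row and column leaves {square}.
Row 2, column 4: eliminating its row and column leaves {triangle}.
Row 3, column 2: eliminating its row and column leaves {triangle}.
Row 3, column 6: eliminating its row and column leaves {square, cross}.
Row 3, column 7: eliminating its row and column leaves {square}.
Row 4, column 1: eliminating its row and column leaves {circle}.
Row 4, column 6: eliminating its row and column leaves {diamond}.
Row 5, column 7: eliminating its row and column leaves {star}.
Only one assignment across all blanks avoids any row or column repeat, giving 1 completion.

1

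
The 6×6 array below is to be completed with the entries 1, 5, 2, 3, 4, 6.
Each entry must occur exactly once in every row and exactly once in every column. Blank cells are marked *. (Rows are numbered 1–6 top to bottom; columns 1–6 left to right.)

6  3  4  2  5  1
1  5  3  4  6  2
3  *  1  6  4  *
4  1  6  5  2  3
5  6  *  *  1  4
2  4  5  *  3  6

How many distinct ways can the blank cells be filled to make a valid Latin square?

1

Row 3, column 2: eliminating its row and column leaves {2}.
Row 3, column 6: eliminating its row and column leaves {5}.
Row 5, column 3: eliminating its row and column leaves {2}.
Row 5, column 4: eliminating its row and column leaves {3}.
Row 6, column 4: eliminating its row and column leaves {1}.
Only one assignment across all blanks avoids any row or column repeat, giving 1 completion.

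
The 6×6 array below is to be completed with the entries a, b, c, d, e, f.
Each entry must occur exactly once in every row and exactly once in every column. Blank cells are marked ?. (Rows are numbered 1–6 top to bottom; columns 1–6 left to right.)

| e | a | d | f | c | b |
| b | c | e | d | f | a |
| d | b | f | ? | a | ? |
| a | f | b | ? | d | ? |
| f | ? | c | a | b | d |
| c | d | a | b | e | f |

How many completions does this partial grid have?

Row 3, column 4: eliminating its row and column leaves {c, e}.
Row 3, column 6: eliminating its row and column leaves {c, e}.
Row 4, column 4: eliminating its row and column leaves {c, e}.
Row 4, column 6: eliminating its row and column leaves {c, e}.
Row 5, column 2: eliminating its row and column leaves {e}.
Enumerating the assignments across these blanks that avoid any row or column repeat gives 2 completions.

2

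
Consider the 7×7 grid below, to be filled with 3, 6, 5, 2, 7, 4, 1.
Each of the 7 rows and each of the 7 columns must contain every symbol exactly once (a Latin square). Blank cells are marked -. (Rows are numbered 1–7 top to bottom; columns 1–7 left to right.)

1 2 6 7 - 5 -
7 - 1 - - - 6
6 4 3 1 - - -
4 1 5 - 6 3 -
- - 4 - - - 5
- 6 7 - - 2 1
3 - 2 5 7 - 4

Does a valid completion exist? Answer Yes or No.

No

Row 7, column 2: row 7 together with column 2 already contain {3, 6, 5, 2, 7, 4, 1} — every symbol — so nothing can go there. The grid has no valid completion.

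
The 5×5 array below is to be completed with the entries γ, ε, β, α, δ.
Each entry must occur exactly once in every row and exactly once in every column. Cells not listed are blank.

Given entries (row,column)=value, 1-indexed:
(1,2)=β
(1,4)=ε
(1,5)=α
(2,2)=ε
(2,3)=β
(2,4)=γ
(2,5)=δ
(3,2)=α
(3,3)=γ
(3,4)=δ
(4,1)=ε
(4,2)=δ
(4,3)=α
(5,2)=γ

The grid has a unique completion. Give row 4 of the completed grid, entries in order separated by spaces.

ε δ α β γ

Row 4, column 4: row 4 has {ε, α, δ} and column 4 has {γ, ε, δ}, leaving only β.
Row 4, column 5: row 4 has {ε, β, α, δ} and column 5 has {α, δ}, leaving only γ.
So row 4 reads: ε δ α β γ.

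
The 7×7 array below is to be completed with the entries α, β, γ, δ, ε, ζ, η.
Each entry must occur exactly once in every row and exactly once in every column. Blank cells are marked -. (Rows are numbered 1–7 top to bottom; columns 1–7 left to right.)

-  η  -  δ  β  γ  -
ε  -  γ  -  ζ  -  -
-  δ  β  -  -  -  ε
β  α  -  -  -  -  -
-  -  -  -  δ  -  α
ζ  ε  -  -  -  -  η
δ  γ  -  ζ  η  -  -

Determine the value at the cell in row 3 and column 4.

γ

Row 1, column 1: row 1 has {β, γ, δ, η} and column 1 has {β, δ, ε, ζ}, leaving only α.
Row 1, column 7: row 1 has {α, β, γ, δ, η} and column 7 has {α, ε, η}, leaving only ζ.
Row 1, column 3: row 1 has {α, β, γ, δ, ζ, η} and column 3 has {β, γ}, leaving only ε.
Row 2, column 2: row 2 has {γ, ε, ζ} and column 2 has {α, γ, δ, ε, η}, leaving only β.
Row 2, column 7: row 2 has {β, γ, ε, ζ} and column 7 has {α, ε, ζ, η}, leaving only δ.
Row 4, column 7: row 4 has {α, β} and column 7 has {α, δ, ε, ζ, η}, leaving only γ.
Row 4, column 5: row 4 has {α, β, γ} and column 5 has {β, δ, ζ, η}, leaving only ε.
Row 4, column 4: row 4 has {α, β, γ, ε} and column 4 has {δ, ζ}, leaving only η.
Row 2, column 4: row 2 has {β, γ, δ, ε, ζ} and column 4 has {δ, ζ, η}, leaving only α.
Row 3 already has {β, δ, ε} and column 4 already has {α, δ, ζ, η}, so row 3, column 4 must be γ.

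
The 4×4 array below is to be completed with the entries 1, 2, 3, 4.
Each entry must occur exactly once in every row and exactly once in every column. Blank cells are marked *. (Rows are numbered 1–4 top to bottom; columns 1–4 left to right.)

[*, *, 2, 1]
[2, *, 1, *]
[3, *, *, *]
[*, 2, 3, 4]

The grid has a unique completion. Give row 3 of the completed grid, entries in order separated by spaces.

Row 3, column 3: row 3 has {3} and column 3 has {1, 2, 3}, leaving only 4.
Row 3, column 2: row 3 has {3, 4} and column 2 has {2}, leaving only 1.
Row 3, column 4: row 3 has {1, 3, 4} and column 4 has {1, 4}, leaving only 2.
So row 3 reads: 3 1 4 2.

3 1 4 2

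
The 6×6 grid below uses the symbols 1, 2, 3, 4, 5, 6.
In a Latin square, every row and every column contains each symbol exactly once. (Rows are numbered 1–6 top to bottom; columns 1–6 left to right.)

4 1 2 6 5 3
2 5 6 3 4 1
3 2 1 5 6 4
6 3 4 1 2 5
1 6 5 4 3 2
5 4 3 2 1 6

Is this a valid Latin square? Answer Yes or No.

Each row is a permutation of the 6 symbols, and so is each column.

Yes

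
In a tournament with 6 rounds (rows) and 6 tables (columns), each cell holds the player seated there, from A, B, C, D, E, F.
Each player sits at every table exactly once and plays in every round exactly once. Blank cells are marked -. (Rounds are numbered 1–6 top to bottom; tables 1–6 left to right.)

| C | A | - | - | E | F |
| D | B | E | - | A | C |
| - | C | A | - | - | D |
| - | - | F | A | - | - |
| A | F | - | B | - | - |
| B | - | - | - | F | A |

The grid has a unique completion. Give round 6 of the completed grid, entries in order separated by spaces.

Round 1, table 4: round 1 has {A, C, E, F} and table 4 has {A, B}, leaving only D.
Round 1, table 3: round 1 has {A, C, D, E, F} and table 3 has {A, E, F}, leaving only B.
Round 2, table 4: round 2 has {A, B, C, D, E} and table 4 has {A, B, D}, leaving only F.
Round 3, table 4: round 3 has {A, C, D} and table 4 has {A, B, D, F}, leaving only E.
Round 6, table 4: round 6 has {A, B, F} and table 4 has {A, B, D, E, F}, leaving only C.
Round 6, table 3: round 6 has {A, B, C, F} and table 3 has {A, B, E, F}, leaving only D.
Round 6, table 2: round 6 has {A, B, C, D, F} and table 2 has {A, B, C, F}, leaving only E.
So round 6 reads: B E D C F A.

B E D C F A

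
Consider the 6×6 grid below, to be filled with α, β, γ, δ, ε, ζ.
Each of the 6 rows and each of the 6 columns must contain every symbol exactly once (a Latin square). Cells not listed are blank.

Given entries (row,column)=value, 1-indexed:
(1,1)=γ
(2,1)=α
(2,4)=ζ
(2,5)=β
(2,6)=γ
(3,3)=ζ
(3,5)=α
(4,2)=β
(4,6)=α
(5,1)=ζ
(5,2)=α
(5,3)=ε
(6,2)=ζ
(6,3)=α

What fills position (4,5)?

ζ

Row 2, column 3: row 2 has {α, β, γ, ζ} and column 3 has {α, ε, ζ}, leaving only δ.
Row 1, column 3: row 1 has {γ} and column 3 has {α, δ, ε, ζ}, leaving only β.
Row 2, column 2: row 2 has {α, β, γ, δ, ζ} and column 2 has {α, β, ζ}, leaving only ε.
Row 1, column 2: row 1 has {β, γ} and column 2 has {α, β, ε, ζ}, leaving only δ.
Row 3, column 2: row 3 has {α, ζ} and column 2 has {α, β, δ, ε, ζ}, leaving only γ.
Row 4, column 3: row 4 has {α, β} and column 3 has {α, β, δ, ε, ζ}, leaving only γ.
Row 4, column 5 is narrowed to {δ, ε, ζ}.
If it were δ, then row 4, column 4 would be left with no valid symbol.
If it were ε, then row 4, column 4 would be left with no valid symbol.
So row 4, column 5 must be ζ.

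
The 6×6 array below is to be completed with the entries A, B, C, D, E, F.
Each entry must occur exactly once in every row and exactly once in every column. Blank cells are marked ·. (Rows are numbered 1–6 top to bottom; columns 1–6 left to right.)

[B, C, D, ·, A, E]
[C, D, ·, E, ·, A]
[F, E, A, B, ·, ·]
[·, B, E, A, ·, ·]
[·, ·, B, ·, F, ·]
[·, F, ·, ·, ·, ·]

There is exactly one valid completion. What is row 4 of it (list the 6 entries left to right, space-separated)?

Row 4, column 1: row 4 has {A, B, E} and column 1 has {B, C, F}, leaving only D.
Row 4, column 5: row 4 has {A, B, D, E} and column 5 has {A, F}, leaving only C.
Row 4, column 6: row 4 has {A, B, C, D, E} and column 6 has {A, E}, leaving only F.
So row 4 reads: D B E A C F.

D B E A C F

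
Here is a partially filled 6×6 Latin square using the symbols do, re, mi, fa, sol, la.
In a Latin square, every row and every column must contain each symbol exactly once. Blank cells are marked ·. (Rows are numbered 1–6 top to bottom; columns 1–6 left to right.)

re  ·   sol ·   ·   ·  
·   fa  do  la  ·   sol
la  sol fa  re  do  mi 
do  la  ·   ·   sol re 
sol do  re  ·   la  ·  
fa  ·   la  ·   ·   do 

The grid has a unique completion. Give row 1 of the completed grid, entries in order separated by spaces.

Row 1, column 2: row 1 has {re, sol} and column 2 has {do, fa, sol, la}, leaving only mi.
Row 1, column 5: row 1 has {re, mi, sol} and column 5 has {do, sol, la}, leaving only fa.
Row 1, column 4: row 1 has {re, mi, fa, sol} and column 4 has {re, la}, leaving only do.
Row 1, column 6: row 1 has {do, re, mi, fa, sol} and column 6 has {do, re, mi, sol}, leaving only la.
So row 1 reads: re mi sol do fa la.

re mi sol do fa la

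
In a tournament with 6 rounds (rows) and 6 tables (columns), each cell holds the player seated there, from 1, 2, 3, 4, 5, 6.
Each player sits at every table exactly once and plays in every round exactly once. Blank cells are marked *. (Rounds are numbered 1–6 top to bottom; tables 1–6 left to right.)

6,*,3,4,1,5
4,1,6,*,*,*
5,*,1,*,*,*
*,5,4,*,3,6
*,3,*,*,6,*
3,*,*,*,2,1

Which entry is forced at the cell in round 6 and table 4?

Round 1, table 2: round 1 has {1, 3, 4, 5, 6} and table 2 has {1, 3, 5}, leaving only 2.
Round 2, table 5: round 2 has {1, 4, 6} and table 5 has {1, 2, 3, 6}, leaving only 5.
Round 3, table 5: round 3 has {1, 5} and table 5 has {1, 2, 3, 5, 6}, leaving only 4.
Round 3, table 2: round 3 has {1, 4, 5} and table 2 has {1, 2, 3, 5}, leaving only 6.
Round 6, table 2: round 6 has {1, 2, 3} and table 2 has {1, 2, 3, 5, 6}, leaving only 4.
Round 6, table 3: round 6 has {1, 2, 3, 4} and table 3 has {1, 3, 4, 6}, leaving only 5.
Round 6 already has {1, 2, 3, 4, 5} and table 4 already has {4}, so round 6, table 4 must be 6.

6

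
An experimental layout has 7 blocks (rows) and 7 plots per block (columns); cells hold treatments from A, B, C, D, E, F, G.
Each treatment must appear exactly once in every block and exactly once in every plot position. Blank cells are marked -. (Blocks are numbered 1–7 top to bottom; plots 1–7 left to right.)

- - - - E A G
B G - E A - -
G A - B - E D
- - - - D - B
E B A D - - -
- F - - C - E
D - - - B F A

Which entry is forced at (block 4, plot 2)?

Block 3, plot 5: block 3 has {A, B, D, E, G} and plot 5 has {A, B, C, D, E}, leaving only F.
Block 3, plot 3: block 3 has {A, B, D, E, F, G} and plot 3 has {A}, leaving only C.
Block 5, plot 5: block 5 has {A, B, D, E} and plot 5 has {A, B, C, D, E, F}, leaving only G.
Block 5, plot 6: block 5 has {A, B, D, E, G} and plot 6 has {A, E, F}, leaving only C.
Block 2, plot 6: block 2 has {A, B, E, G} and plot 6 has {A, C, E, F}, leaving only D.
Block 2, plot 3: block 2 has {A, B, D, E, G} and plot 3 has {A, C}, leaving only F.
Block 2, plot 7: block 2 has {A, B, D, E, F, G} and plot 7 has {A, B, D, E, G}, leaving only C.
Block 4, plot 6: block 4 has {B, D} and plot 6 has {A, C, D, E, F}, leaving only G.
Block 4, plot 3: block 4 has {B, D, G} and plot 3 has {A, C, F}, leaving only E.
Block 4 already has {B, D, E, G} and plot 2 already has {A, B, F, G}, so block 4, plot 2 must be C.

C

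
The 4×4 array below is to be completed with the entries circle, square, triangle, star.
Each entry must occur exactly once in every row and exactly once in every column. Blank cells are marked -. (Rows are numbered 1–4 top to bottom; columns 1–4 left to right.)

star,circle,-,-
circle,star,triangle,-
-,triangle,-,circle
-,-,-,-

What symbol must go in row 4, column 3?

Row 1, column 3: row 1 has {circle, star} and column 3 has {triangle}, leaving only square.
Row 1, column 4: row 1 has {circle, square, star} and column 4 has {circle}, leaving only triangle.
Row 2, column 4: row 2 has {circle, triangle, star} and column 4 has {circle, triangle}, leaving only square.
Row 3, column 1: row 3 has {circle, triangle} and column 1 has {circle, star}, leaving only square.
Row 3, column 3: row 3 has {circle, square, triangle} and column 3 has {square, triangle}, leaving only star.
Row 4 already has {} and column 3 already has {square, triangle, star}, so row 4, column 3 must be circle.

circle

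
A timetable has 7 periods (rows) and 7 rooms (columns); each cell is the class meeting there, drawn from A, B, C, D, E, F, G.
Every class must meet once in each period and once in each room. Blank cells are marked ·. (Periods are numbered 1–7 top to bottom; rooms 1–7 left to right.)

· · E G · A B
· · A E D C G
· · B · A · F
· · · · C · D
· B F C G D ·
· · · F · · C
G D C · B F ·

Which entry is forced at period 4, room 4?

B

Period 1, room 5: period 1 has {A, B, E, G} and room 5 has {A, B, C, D, G}, leaving only F.
Period 1, room 2: period 1 has {A, B, E, F, G} and room 2 has {B, D}, leaving only C.
Period 1, room 1: period 1 has {A, B, C, E, F, G} and room 1 has {G}, leaving only D.
Period 2, room 2: period 2 has {A, C, D, E, G} and room 2 has {B, C, D}, leaving only F.
Period 2, room 1: period 2 has {A, C, D, E, F, G} and room 1 has {D, G}, leaving only B.
Period 3, room 4: period 3 has {A, B, F} and room 4 has {C, E, F, G}, leaving only D.
Period 4, room 3: period 4 has {C, D} and room 3 has {A, B, C, E, F}, leaving only G.
Period 6, room 3: period 6 has {C, F} and room 3 has {A, B, C, E, F, G}, leaving only D.
Period 6, room 5: period 6 has {C, D, F} and room 5 has {A, B, C, D, F, G}, leaving only E.
Period 6, room 1: period 6 has {C, D, E, F} and room 1 has {B, D, G}, leaving only A.
Period 5, room 1: period 5 has {B, C, D, F, G} and room 1 has {A, B, D, G}, leaving only E.
Period 3, room 1: period 3 has {A, B, D, F} and room 1 has {A, B, D, E, G}, leaving only C.
Period 4, room 1: period 4 has {C, D, G} and room 1 has {A, B, C, D, E, G}, leaving only F.
Period 5, room 7: period 5 has {B, C, D, E, F, G} and room 7 has {B, C, D, F, G}, leaving only A.
Period 6, room 2: period 6 has {A, C, D, E, F} and room 2 has {B, C, D, F}, leaving only G.
Period 3, room 2: period 3 has {A, B, C, D, F} and room 2 has {B, C, D, F, G}, leaving only E.
Period 3, room 6: period 3 has {A, B, C, D, E, F} and room 6 has {A, C, D, F}, leaving only G.
Period 4, room 2: period 4 has {C, D, F, G} and room 2 has {B, C, D, E, F, G}, leaving only A.
Period 4 already has {A, C, D, F, G} and room 4 already has {C, D, E, F, G}, so period 4, room 4 must be B.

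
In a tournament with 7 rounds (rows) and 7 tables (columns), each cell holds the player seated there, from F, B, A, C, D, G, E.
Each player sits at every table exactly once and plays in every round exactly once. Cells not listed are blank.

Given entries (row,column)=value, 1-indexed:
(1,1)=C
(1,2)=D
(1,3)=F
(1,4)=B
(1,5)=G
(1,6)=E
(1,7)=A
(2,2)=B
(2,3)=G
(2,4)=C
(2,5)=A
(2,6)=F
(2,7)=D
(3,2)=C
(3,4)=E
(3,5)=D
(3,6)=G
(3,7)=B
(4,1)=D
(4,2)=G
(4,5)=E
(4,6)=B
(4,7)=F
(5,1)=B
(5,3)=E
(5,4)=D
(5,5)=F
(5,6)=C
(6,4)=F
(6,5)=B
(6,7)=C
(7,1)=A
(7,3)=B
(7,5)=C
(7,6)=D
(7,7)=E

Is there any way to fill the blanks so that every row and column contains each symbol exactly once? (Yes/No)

No round or table among the givens repeats a symbol, and propagating forced cells runs into no contradiction.
One valid completion exists (for instance, C D F B G E A / E B G C A F D / F C A E D G B / D G C A E B F / B A E D F C G / G E D F B A C / A F B G C D E).

Yes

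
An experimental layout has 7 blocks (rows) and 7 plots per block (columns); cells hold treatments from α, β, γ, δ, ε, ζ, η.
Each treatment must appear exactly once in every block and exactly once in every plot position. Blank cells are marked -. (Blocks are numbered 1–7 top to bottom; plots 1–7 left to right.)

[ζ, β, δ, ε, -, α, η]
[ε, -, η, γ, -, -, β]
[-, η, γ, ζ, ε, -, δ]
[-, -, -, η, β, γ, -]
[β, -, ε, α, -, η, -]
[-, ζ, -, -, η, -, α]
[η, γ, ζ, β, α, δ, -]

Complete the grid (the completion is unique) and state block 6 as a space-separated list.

γ ζ β δ η ε α

Block 6, plot 3: block 6 has {α, ζ, η} and plot 3 has {γ, δ, ε, ζ, η}, leaving only β.
Block 6, plot 4: block 6 has {α, β, ζ, η} and plot 4 has {α, β, γ, ε, ζ, η}, leaving only δ.
Block 6, plot 1: block 6 has {α, β, δ, ζ, η} and plot 1 has {β, ε, ζ, η}, leaving only γ.
Block 6, plot 6: block 6 has {α, β, γ, δ, ζ, η} and plot 6 has {α, γ, δ, η}, leaving only ε.
So block 6 reads: γ ζ β δ η ε α.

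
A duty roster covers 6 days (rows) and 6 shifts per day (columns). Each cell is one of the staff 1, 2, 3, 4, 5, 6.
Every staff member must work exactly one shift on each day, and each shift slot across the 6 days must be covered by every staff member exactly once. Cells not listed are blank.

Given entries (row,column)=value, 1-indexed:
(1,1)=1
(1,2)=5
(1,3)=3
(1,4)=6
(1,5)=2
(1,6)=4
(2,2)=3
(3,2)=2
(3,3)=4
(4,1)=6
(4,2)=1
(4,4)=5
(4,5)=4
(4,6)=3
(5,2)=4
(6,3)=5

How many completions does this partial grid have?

Day 2, shift 1: eliminating its day and shift leaves {2, 4, 5}.
Day 2, shift 3: eliminating its day and shift leaves {1, 2, 6}.
Day 2, shift 4: eliminating its day and shift leaves {1, 2, 4}.
Day 2, shift 5: eliminating its day and shift leaves {1, 5, 6}.
Day 2, shift 6: eliminating its day and shift leaves {1, 2, 5, 6}.
Day 3, shift 1: eliminating its day and shift leaves {3, 5}.
Day 3, shift 4: eliminating its day and shift leaves {1, 3}.
Day 3, shift 5: eliminating its day and shift leaves {1, 3, 5, 6}.
Day 3, shift 6: eliminating its day and shift leaves {1, 5, 6}.
Day 4, shift 3: eliminating its day and shift leaves {2}.
Day 5, shift 1: eliminating its day and shift leaves {2, 3, 5}.
Day 5, shift 3: eliminating its day and shift leaves {1, 2, 6}.
Day 5, shift 4: eliminating its day and shift leaves {1, 2, 3}.
Day 5, shift 5: eliminating its day and shift leaves {1, 3, 5, 6}.
Day 5, shift 6: eliminating its day and shift leaves {1, 2, 5, 6}.
Day 6, shift 1: eliminating its day and shift leaves {2, 3, 4}.
Day 6, shift 2: eliminating its day and shift leaves {6}.
Day 6, shift 4: eliminating its day and shift leaves {1, 2, 3, 4}.
Day 6, shift 5: eliminating its day and shift leaves {1, 3, 6}.
Day 6, shift 6: eliminating its day and shift leaves {1, 2, 6}.
Enumerating the assignments across these blanks that avoid any day or shift repeat gives 24 completions.

24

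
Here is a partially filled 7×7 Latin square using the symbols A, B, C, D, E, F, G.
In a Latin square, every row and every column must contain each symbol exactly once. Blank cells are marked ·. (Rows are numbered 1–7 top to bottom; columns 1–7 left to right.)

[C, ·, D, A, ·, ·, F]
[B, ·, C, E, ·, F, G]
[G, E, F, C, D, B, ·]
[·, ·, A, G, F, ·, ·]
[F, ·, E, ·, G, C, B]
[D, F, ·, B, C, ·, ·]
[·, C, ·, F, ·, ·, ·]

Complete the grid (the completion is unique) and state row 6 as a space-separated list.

D F G B C A E

Row 6, column 3: row 6 has {B, C, D, F} and column 3 has {A, C, D, E, F}, leaving only G.
Row 2, column 5: row 2 has {B, C, E, F, G} and column 5 has {C, D, F, G}, leaving only A.
Row 2, column 2: row 2 has {A, B, C, E, F, G} and column 2 has {C, E, F}, leaving only D.
Row 3, column 7: row 3 has {B, C, D, E, F, G} and column 7 has {B, F, G}, leaving only A.
Row 6, column 7: row 6 has {B, C, D, F, G} and column 7 has {A, B, F, G}, leaving only E.
Row 6, column 6: row 6 has {B, C, D, E, F, G} and column 6 has {B, C, F}, leaving only A.
So row 6 reads: D F G B C A E.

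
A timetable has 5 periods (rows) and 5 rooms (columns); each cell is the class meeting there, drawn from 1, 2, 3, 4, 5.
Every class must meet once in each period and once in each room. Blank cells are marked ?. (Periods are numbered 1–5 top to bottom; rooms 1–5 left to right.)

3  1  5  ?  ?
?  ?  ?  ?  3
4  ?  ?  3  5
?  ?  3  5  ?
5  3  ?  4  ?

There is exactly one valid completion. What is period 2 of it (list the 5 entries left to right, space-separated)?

2 5 4 1 3

Period 1, room 4: period 1 has {1, 3, 5} and room 4 has {3, 4, 5}, leaving only 2.
Period 2, room 4: period 2 has {3} and room 4 has {2, 3, 4, 5}, leaving only 1.
Period 2, room 1: period 2 has {1, 3} and room 1 has {3, 4, 5}, leaving only 2.
Period 2, room 3: period 2 has {1, 2, 3} and room 3 has {3, 5}, leaving only 4.
Period 2, room 2: period 2 has {1, 2, 3, 4} and room 2 has {1, 3}, leaving only 5.
So period 2 reads: 2 5 4 1 3.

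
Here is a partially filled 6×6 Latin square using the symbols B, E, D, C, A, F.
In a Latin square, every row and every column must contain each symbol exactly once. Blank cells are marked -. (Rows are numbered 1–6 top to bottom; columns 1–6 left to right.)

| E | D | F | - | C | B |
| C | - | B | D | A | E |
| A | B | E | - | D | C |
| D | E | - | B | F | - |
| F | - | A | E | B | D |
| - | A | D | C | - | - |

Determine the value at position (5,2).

C

Row 5 already has {B, E, D, A, F} and column 2 already has {B, E, D, A}, so row 5, column 2 must be C.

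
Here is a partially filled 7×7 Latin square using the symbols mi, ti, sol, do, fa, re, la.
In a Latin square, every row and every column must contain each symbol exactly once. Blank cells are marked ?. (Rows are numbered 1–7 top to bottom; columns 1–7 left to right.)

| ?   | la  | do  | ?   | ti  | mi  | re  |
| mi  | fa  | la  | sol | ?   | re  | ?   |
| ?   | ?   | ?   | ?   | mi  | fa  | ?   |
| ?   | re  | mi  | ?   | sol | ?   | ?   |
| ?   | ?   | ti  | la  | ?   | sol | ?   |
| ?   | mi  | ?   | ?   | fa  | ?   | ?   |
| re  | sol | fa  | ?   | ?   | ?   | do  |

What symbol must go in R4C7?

fa

Row 1, column 4: row 1 has {mi, ti, do, re, la} and column 4 has {sol, la}, leaving only fa.
Row 1, column 1: row 1 has {mi, ti, do, fa, re, la} and column 1 has {mi, re}, leaving only sol.
Row 2, column 5: row 2 has {mi, sol, fa, re, la} and column 5 has {mi, ti, sol, fa}, leaving only do.
Row 2, column 7: row 2 has {mi, sol, do, fa, re, la} and column 7 has {do, re}, leaving only ti.
Row 5, column 2: row 5 has {ti, sol, la} and column 2 has {mi, sol, fa, re, la}, leaving only do.
Row 3, column 2: row 3 has {mi, fa} and column 2 has {mi, sol, do, fa, re, la}, leaving only ti.
Row 5, column 1: row 5 has {ti, sol, do, la} and column 1 has {mi, sol, re}, leaving only fa.
Row 5, column 5: row 5 has {ti, sol, do, fa, la} and column 5 has {mi, ti, sol, do, fa}, leaving only re.
Row 5, column 7: row 5 has {ti, sol, do, fa, re, la} and column 7 has {ti, do, re}, leaving only mi.
Row 7, column 5: row 7 has {sol, do, fa, re} and column 5 has {mi, ti, sol, do, fa, re}, leaving only la.
Row 7, column 6: row 7 has {sol, do, fa, re, la} and column 6 has {mi, sol, fa, re}, leaving only ti.
Row 7, column 4: row 7 has {ti, sol, do, fa, re, la} and column 4 has {sol, fa, la}, leaving only mi.
Row 4, column 7 is narrowed to {fa, la}.
If it were la, then row 6, column 7 would be left with no valid symbol.
So row 4, column 7 must be fa.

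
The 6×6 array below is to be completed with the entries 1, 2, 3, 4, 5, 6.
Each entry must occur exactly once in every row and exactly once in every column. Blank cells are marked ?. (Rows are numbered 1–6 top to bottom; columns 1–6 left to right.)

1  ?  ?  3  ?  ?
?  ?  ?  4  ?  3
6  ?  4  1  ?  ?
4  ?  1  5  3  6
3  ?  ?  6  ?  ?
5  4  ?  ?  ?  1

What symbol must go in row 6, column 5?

6

Row 2, column 1: row 2 has {3, 4} and column 1 has {1, 3, 4, 5, 6}, leaving only 2.
Row 4, column 2: row 4 has {1, 3, 4, 5, 6} and column 2 has {4}, leaving only 2.
Row 6, column 4: row 6 has {1, 4, 5} and column 4 has {1, 3, 4, 5, 6}, leaving only 2.
Row 6 already has {1, 2, 4, 5} and column 5 already has {3}, so row 6, column 5 must be 6.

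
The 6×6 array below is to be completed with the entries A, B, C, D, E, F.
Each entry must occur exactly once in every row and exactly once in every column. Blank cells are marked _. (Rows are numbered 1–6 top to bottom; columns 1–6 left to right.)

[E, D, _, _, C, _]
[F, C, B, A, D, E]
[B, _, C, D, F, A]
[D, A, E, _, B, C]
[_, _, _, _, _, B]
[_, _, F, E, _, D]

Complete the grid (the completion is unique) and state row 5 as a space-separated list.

Row 1, column 3: row 1 has {C, D, E} and column 3 has {B, C, E, F}, leaving only A.
Row 5, column 3: row 5 has {B} and column 3 has {A, B, C, E, F}, leaving only D.
Row 1, column 6: row 1 has {A, C, D, E} and column 6 has {A, B, C, D, E}, leaving only F.
Row 1, column 4: row 1 has {A, C, D, E, F} and column 4 has {A, D, E}, leaving only B.
Row 3, column 2: row 3 has {A, B, C, D, F} and column 2 has {A, C, D}, leaving only E.
Row 5, column 2: row 5 has {B, D} and column 2 has {A, C, D, E}, leaving only F.
Row 5, column 4: row 5 has {B, D, F} and column 4 has {A, B, D, E}, leaving only C.
Row 5, column 1: row 5 has {B, C, D, F} and column 1 has {B, D, E, F}, leaving only A.
Row 5, column 5: row 5 has {A, B, C, D, F} and column 5 has {B, C, D, F}, leaving only E.
So row 5 reads: A F D C E B.

A F D C E B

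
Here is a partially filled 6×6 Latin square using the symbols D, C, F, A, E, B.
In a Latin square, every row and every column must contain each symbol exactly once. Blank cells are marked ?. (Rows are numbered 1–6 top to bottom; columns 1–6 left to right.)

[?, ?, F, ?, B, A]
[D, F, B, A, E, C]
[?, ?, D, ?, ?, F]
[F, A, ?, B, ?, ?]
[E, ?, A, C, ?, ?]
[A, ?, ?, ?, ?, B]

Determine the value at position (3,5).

Row 1, column 1: row 1 has {F, A, B} and column 1 has {D, F, A, E}, leaving only C.
Row 3, column 1: row 3 has {D, F} and column 1 has {D, C, F, A, E}, leaving only B.
Row 3, column 4: row 3 has {D, F, B} and column 4 has {C, A, B}, leaving only E.
Row 1, column 4: row 1 has {C, F, A, B} and column 4 has {C, A, E, B}, leaving only D.
Row 1, column 2: row 1 has {D, C, F, A, B} and column 2 has {F, A}, leaving only E.
Row 3, column 2: row 3 has {D, F, E, B} and column 2 has {F, A, E}, leaving only C.
Row 3 already has {D, C, F, E, B} and column 5 already has {E, B}, so row 3, column 5 must be A.

A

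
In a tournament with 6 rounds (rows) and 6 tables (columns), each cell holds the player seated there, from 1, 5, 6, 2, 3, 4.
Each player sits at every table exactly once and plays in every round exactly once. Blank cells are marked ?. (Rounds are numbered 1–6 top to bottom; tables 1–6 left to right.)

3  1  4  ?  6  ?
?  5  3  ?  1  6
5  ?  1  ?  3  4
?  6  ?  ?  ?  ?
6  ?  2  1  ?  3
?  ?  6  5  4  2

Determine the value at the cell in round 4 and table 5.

2

Round 1, table 4: round 1 has {1, 6, 3, 4} and table 4 has {1, 5}, leaving only 2.
Round 1, table 6: round 1 has {1, 6, 2, 3, 4} and table 6 has {6, 2, 3, 4}, leaving only 5.
Round 2, table 4: round 2 has {1, 5, 6, 3} and table 4 has {1, 5, 2}, leaving only 4.
Round 2, table 1: round 2 has {1, 5, 6, 3, 4} and table 1 has {5, 6, 3}, leaving only 2.
Round 3, table 2: round 3 has {1, 5, 3, 4} and table 2 has {1, 5, 6}, leaving only 2.
Round 3, table 4: round 3 has {1, 5, 2, 3, 4} and table 4 has {1, 5, 2, 4}, leaving only 6.
Round 4, table 3: round 4 has {6} and table 3 has {1, 6, 2, 3, 4}, leaving only 5.
Round 4 already has {5, 6} and table 5 already has {1, 6, 3, 4}, so round 4, table 5 must be 2.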